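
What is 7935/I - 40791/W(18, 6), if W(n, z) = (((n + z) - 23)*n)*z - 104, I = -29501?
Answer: -1203407031/118004 ≈ -10198.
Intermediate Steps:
W(n, z) = -104 + n*z*(-23 + n + z) (W(n, z) = ((-23 + n + z)*n)*z - 104 = (n*(-23 + n + z))*z - 104 = n*z*(-23 + n + z) - 104 = -104 + n*z*(-23 + n + z))
7935/I - 40791/W(18, 6) = 7935/(-29501) - 40791/(-104 + 18*6**2 + 6*18**2 - 23*18*6) = 7935*(-1/29501) - 40791/(-104 + 18*36 + 6*324 - 2484) = -7935/29501 - 40791/(-104 + 648 + 1944 - 2484) = -7935/29501 - 40791/4 = -1203407031/118004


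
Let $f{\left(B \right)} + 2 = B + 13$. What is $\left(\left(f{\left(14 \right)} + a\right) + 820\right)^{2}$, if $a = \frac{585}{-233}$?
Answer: $\frac{38533690000}{54289} \approx 7.0979 \cdot 10^{5}$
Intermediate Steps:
$f{\left(B \right)} = 11 + B$ ($f{\left(B \right)} = -2 + \left(B + 13\right) = -2 + \left(13 + B\right) = 11 + B$)
$a = - \frac{585}{233}$ ($a = 585 \left(- \frac{1}{233}\right) = - \frac{585}{233} \approx -2.5107$)
$\left(\left(f{\left(14 \right)} + a\right) + 820\right)^{2} = \left(\left(\left(11 + 14\right) - \frac{585}{233}\right) + 820\right)^{2} = \left(\left(25 - \frac{585}{233}\right) + 820\right)^{2} = \left(\frac{5240}{233} + 820\right)^{2} = \left(\frac{196300}{233}\right)^{2} = \frac{38533690000}{54289}$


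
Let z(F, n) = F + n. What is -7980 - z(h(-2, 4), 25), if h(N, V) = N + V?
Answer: -8007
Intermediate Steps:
-7980 - z(h(-2, 4), 25) = -7980 - ((-2 + 4) + 25) = -7980 - (2 + 25) = -7980 - 1*27 = -7980 - 27 = -8007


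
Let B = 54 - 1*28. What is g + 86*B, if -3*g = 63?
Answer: 2215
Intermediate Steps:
B = 26 (B = 54 - 28 = 26)
g = -21 (g = -⅓*63 = -21)
g + 86*B = -21 + 86*26 = -21 + 2236 = 2215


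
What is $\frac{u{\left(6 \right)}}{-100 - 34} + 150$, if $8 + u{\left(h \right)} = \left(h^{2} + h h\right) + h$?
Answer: $\frac{10015}{67} \approx 149.48$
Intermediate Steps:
$u{\left(h \right)} = -8 + h + 2 h^{2}$ ($u{\left(h \right)} = -8 + \left(\left(h^{2} + h h\right) + h\right) = -8 + \left(\left(h^{2} + h^{2}\right) + h\right) = -8 + \left(2 h^{2} + h\right) = -8 + \left(h + 2 h^{2}\right) = -8 + h + 2 h^{2}$)
$\frac{u{\left(6 \right)}}{-100 - 34} + 150 = \frac{-8 + 6 + 2 \cdot 6^{2}}{-100 - 34} + 150 = \frac{-8 + 6 + 2 \cdot 36}{-134} + 150 = - \frac{-8 + 6 + 72}{134} + 150 = \left(- \frac{1}{134}\right) 70 + 150 = - \frac{35}{67} + 150 = \frac{10015}{67}$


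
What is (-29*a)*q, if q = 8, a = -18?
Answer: 4176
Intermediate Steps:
(-29*a)*q = -29*(-18)*8 = 522*8 = 4176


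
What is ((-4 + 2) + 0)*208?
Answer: -416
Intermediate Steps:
((-4 + 2) + 0)*208 = (-2 + 0)*208 = -2*208 = -416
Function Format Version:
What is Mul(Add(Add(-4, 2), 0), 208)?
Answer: -416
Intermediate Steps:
Mul(Add(Add(-4, 2), 0), 208) = Mul(Add(-2, 0), 208) = Mul(-2, 208) = -416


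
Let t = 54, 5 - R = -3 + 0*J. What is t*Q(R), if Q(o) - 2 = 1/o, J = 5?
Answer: 459/4 ≈ 114.75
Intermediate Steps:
R = 8 (R = 5 - (-3 + 0*5) = 5 - (-3 + 0) = 5 - 1*(-3) = 5 + 3 = 8)
Q(o) = 2 + 1/o
t*Q(R) = 54*(2 + 1/8) = 54*(2 + ⅛) = 54*(17/8) = 459/4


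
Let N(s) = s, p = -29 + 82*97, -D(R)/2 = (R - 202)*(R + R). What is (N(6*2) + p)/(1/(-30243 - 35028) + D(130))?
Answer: 518055927/2443746239 ≈ 0.21199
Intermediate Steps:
D(R) = -4*R*(-202 + R) (D(R) = -2*(R - 202)*(R + R) = -2*(-202 + R)*2*R = -4*R*(-202 + R))
p = 7925 (p = -29 + 7954 = 7925)
(N(6*2) + p)/(1/(-30243 - 35028) + D(130)) = (6*2 + 7925)/(1/(-30243 - 35028) + 4*130*(202 - 1*130)) = (12 + 7925)/(1/(-65271) + 4*130*(202 - 130)) = 7937/(-1/65271 + 4*130*72) = 7937/(-1/65271 + 37440) = 7937/(2443746239/65271) = 7937*(65271/2443746239) = 518055927/2443746239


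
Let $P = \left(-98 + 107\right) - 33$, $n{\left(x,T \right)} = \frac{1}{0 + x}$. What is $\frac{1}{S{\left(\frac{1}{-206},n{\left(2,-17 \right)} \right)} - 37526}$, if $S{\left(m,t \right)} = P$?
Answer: $- \frac{1}{37550} \approx -2.6631 \cdot 10^{-5}$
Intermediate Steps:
$n{\left(x,T \right)} = \frac{1}{x}$
$P = -24$ ($P = 9 - 33 = -24$)
$S{\left(m,t \right)} = -24$
$\frac{1}{S{\left(\frac{1}{-206},n{\left(2,-17 \right)} \right)} - 37526} = \frac{1}{-24 - 37526} = \frac{1}{-37550} = - \frac{1}{37550}$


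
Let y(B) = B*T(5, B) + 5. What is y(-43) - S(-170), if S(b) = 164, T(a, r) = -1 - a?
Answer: 99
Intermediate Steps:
y(B) = 5 - 6*B (y(B) = B*(-1 - 1*5) + 5 = B*(-1 - 5) + 5 = B*(-6) + 5 = -6*B + 5 = 5 - 6*B)
y(-43) - S(-170) = (5 - 6*(-43)) - 1*164 = (5 + 258) - 164 = 263 - 164 = 99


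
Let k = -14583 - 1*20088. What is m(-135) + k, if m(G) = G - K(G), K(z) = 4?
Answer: -34810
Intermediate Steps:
k = -34671 (k = -14583 - 20088 = -34671)
m(G) = -4 + G (m(G) = G - 1*4 = G - 4 = -4 + G)
m(-135) + k = (-4 - 135) - 34671 = -139 - 34671 = -34810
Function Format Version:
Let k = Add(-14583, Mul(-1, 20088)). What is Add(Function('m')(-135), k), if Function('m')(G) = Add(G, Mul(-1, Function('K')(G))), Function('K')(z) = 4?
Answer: -34810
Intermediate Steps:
k = -34671 (k = Add(-14583, -20088) = -34671)
Function('m')(G) = Add(-4, G) (Function('m')(G) = Add(G, Mul(-1, 4)) = Add(G, -4) = Add(-4, G))
Add(Function('m')(-135), k) = Add(Add(-4, -135), -34671) = Add(-139, -34671) = -34810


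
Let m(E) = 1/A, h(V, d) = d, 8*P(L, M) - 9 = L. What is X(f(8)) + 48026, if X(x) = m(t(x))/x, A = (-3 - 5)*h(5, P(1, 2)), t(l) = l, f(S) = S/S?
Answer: 480259/10 ≈ 48026.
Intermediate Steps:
f(S) = 1
P(L, M) = 9/8 + L/8
A = -10 (A = (-3 - 5)*(9/8 + (⅛)*1) = -8*(9/8 + ⅛) = -8*5/4 = -10)
m(E) = -⅒ (m(E) = 1/(-10) = -⅒)
X(x) = -1/(10*x)
X(f(8)) + 48026 = -⅒/1 + 48026 = -⅒*1 + 48026 = -⅒ + 48026 = 480259/10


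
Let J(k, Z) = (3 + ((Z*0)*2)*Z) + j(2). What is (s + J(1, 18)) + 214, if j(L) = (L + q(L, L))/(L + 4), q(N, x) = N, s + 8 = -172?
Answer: 113/3 ≈ 37.667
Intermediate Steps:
s = -180 (s = -8 - 172 = -180)
j(L) = 2*L/(4 + L) (j(L) = (L + L)/(L + 4) = (2*L)/(4 + L) = 2*L/(4 + L))
J(k, Z) = 11/3 (J(k, Z) = (3 + ((Z*0)*2)*Z) + 2*2/(4 + 2) = (3 + (0*2)*Z) + 2*2/6 = (3 + 0*Z) + 2*2*(⅙) = (3 + 0) + ⅔ = 3 + ⅔ = 11/3)
(s + J(1, 18)) + 214 = (-180 + 11/3) + 214 = -529/3 + 214 = 113/3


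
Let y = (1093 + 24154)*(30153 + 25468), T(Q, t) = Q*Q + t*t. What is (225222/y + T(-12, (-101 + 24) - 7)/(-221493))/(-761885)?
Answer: 3353603763318/78990842646140470345 ≈ 4.2456e-8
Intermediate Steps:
T(Q, t) = Q² + t²
y = 1404263387 (y = 25247*55621 = 1404263387)
(225222/y + T(-12, (-101 + 24) - 7)/(-221493))/(-761885) = (225222/1404263387 + ((-12)² + ((-101 + 24) - 7)²)/(-221493))/(-761885) = (225222*(1/1404263387) + (144 + (-77 - 7)²)*(-1/221493))*(-1/761885) = (225222/1404263387 + (144 + (-84)²)*(-1/221493))*(-1/761885) = (225222/1404263387 + (144 + 7056)*(-1/221493))*(-1/761885) = (225222/1404263387 + 7200*(-1/221493))*(-1/761885) = (225222/1404263387 - 2400/73831)*(-1/761885) = -3353603763318/103678170125597*(-1/761885) = 3353603763318/78990842646140470345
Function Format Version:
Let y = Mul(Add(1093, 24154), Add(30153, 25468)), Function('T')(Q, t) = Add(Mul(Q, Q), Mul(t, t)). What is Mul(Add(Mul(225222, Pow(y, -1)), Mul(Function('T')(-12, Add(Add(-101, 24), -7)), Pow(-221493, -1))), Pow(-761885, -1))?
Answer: Rational(3353603763318, 78990842646140470345) ≈ 4.2456e-8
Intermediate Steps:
Function('T')(Q, t) = Add(Pow(Q, 2), Pow(t, 2))
y = 1404263387 (y = Mul(25247, 55621) = 1404263387)
Mul(Add(Mul(225222, Pow(y, -1)), Mul(Function('T')(-12, Add(Add(-101, 24), -7)), Pow(-221493, -1))), Pow(-761885, -1)) = Mul(Add(Mul(225222, Pow(1404263387, -1)), Mul(Add(Pow(-12, 2), Pow(Add(Add(-101, 24), -7), 2)), Pow(-221493, -1))), Pow(-761885, -1)) = Mul(Add(Mul(225222, Rational(1, 1404263387)), Mul(Add(144, Pow(Add(-77, -7), 2)), Rational(-1, 221493))), Rational(-1, 761885)) = Mul(Add(Rational(225222, 1404263387), Mul(Add(144, Pow(-84, 2)), Rational(-1, 221493))), Rational(-1, 761885)) = Mul(Add(Rational(225222, 1404263387), Mul(Add(144, 7056), Rational(-1, 221493))), Rational(-1, 761885)) = Mul(Add(Rational(225222, 1404263387), Mul(7200, Rational(-1, 221493))), Rational(-1, 761885)) = Mul(Add(Rational(225222, 1404263387), Rational(-2400, 73831)), Rational(-1, 761885)) = Mul(Rational(-3353603763318, 103678170125597), Rational(-1, 761885)) = Rational(3353603763318, 78990842646140470345)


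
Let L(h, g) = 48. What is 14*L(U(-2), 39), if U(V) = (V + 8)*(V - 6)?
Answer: 672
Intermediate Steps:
U(V) = (-6 + V)*(8 + V) (U(V) = (8 + V)*(-6 + V) = (-6 + V)*(8 + V))
14*L(U(-2), 39) = 14*48 = 672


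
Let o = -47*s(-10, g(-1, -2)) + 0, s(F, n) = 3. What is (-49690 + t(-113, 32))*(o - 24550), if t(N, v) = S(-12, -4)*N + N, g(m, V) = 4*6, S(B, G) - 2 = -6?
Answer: 1218525541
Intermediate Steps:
S(B, G) = -4 (S(B, G) = 2 - 6 = -4)
g(m, V) = 24
t(N, v) = -3*N (t(N, v) = -4*N + N = -3*N)
o = -141 (o = -47*3 + 0 = -141 + 0 = -141)
(-49690 + t(-113, 32))*(o - 24550) = (-49690 - 3*(-113))*(-141 - 24550) = (-49690 + 339)*(-24691) = -49351*(-24691) = 1218525541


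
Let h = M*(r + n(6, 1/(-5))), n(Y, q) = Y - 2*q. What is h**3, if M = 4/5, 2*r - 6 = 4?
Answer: 11852352/15625 ≈ 758.55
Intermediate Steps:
r = 5 (r = 3 + (1/2)*4 = 3 + 2 = 5)
M = 4/5 (M = 4*(1/5) = 4/5 ≈ 0.80000)
h = 228/25 (h = 4*(5 + (6 - 2/(-5)))/5 = 4*(5 + (6 - 2*(-1/5)))/5 = 4*(5 + (6 + 2/5))/5 = 4*(5 + 32/5)/5 = (4/5)*(57/5) = 228/25 ≈ 9.1200)
h**3 = (228/25)**3 = 11852352/15625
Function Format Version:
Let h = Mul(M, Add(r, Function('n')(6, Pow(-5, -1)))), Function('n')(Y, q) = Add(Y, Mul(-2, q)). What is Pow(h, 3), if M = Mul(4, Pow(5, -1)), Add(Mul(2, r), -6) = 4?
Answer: Rational(11852352, 15625) ≈ 758.55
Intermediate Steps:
r = 5 (r = Add(3, Mul(Rational(1, 2), 4)) = Add(3, 2) = 5)
M = Rational(4, 5) (M = Mul(4, Rational(1, 5)) = Rational(4, 5) ≈ 0.80000)
h = Rational(228, 25) (h = Mul(Rational(4, 5), Add(5, Add(6, Mul(-2, Pow(-5, -1))))) = Mul(Rational(4, 5), Add(5, Add(6, Mul(-2, Rational(-1, 5))))) = Mul(Rational(4, 5), Add(5, Add(6, Rational(2, 5)))) = Mul(Rational(4, 5), Add(5, Rational(32, 5))) = Mul(Rational(4, 5), Rational(57, 5)) = Rational(228, 25) ≈ 9.1200)
Pow(h, 3) = Pow(Rational(228, 25), 3) = Rational(11852352, 15625)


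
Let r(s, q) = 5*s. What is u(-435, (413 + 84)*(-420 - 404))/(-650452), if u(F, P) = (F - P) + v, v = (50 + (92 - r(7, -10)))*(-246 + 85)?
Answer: -195933/325226 ≈ -0.60245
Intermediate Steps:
v = -17227 (v = (50 + (92 - 5*7))*(-246 + 85) = (50 + (92 - 1*35))*(-161) = (50 + (92 - 35))*(-161) = (50 + 57)*(-161) = 107*(-161) = -17227)
u(F, P) = -17227 + F - P (u(F, P) = (F - P) - 17227 = -17227 + F - P)
u(-435, (413 + 84)*(-420 - 404))/(-650452) = (-17227 - 435 - (413 + 84)*(-420 - 404))/(-650452) = (-17227 - 435 - 497*(-824))*(-1/650452) = (-17227 - 435 - 1*(-409528))*(-1/650452) = (-17227 - 435 + 409528)*(-1/650452) = 391866*(-1/650452) = -195933/325226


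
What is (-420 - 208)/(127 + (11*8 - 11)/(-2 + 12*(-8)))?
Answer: -8792/1767 ≈ -4.9757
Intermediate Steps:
(-420 - 208)/(127 + (11*8 - 11)/(-2 + 12*(-8))) = -628/(127 + (88 - 11)/(-2 - 96)) = -628/(127 + 77/(-98)) = -628/(127 + 77*(-1/98)) = -628/(127 - 11/14) = -628/1767/14 = -628*14/1767 = -8792/1767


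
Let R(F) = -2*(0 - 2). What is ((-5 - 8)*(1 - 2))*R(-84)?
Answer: 52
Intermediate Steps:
R(F) = 4 (R(F) = -2*(-2) = 4)
((-5 - 8)*(1 - 2))*R(-84) = ((-5 - 8)*(1 - 2))*4 = -13*(-1)*4 = 13*4 = 52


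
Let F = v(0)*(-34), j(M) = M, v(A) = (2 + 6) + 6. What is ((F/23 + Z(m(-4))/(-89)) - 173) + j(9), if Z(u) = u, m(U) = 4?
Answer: -378164/2047 ≈ -184.74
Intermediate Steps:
v(A) = 14 (v(A) = 8 + 6 = 14)
F = -476 (F = 14*(-34) = -476)
((F/23 + Z(m(-4))/(-89)) - 173) + j(9) = ((-476/23 + 4/(-89)) - 173) + 9 = ((-476*1/23 + 4*(-1/89)) - 173) + 9 = ((-476/23 - 4/89) - 173) + 9 = (-42456/2047 - 173) + 9 = -396587/2047 + 9 = -378164/2047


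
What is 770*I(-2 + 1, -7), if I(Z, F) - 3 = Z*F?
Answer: 7700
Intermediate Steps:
I(Z, F) = 3 + F*Z (I(Z, F) = 3 + Z*F = 3 + F*Z)
770*I(-2 + 1, -7) = 770*(3 - 7*(-2 + 1)) = 770*(3 - 7*(-1)) = 770*(3 + 7) = 770*10 = 7700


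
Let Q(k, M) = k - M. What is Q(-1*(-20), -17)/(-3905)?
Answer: -37/3905 ≈ -0.0094750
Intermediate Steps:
Q(-1*(-20), -17)/(-3905) = (-1*(-20) - 1*(-17))/(-3905) = (20 + 17)*(-1/3905) = 37*(-1/3905) = -37/3905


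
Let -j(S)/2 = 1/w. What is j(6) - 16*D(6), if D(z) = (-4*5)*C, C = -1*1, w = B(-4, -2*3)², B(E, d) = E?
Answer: -2561/8 ≈ -320.13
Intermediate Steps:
w = 16 (w = (-4)² = 16)
C = -1
D(z) = 20 (D(z) = -4*5*(-1) = -20*(-1) = 20)
j(S) = -⅛ (j(S) = -2/16 = -2*1/16 = -⅛)
j(6) - 16*D(6) = -⅛ - 16*20 = -⅛ - 320 = -2561/8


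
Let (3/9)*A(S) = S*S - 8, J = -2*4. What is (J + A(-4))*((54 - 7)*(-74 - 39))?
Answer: -84976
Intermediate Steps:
J = -8
A(S) = -24 + 3*S² (A(S) = 3*(S*S - 8) = 3*(S² - 8) = 3*(-8 + S²) = -24 + 3*S²)
(J + A(-4))*((54 - 7)*(-74 - 39)) = (-8 + (-24 + 3*(-4)²))*((54 - 7)*(-74 - 39)) = (-8 + (-24 + 3*16))*(47*(-113)) = (-8 + (-24 + 48))*(-5311) = (-8 + 24)*(-5311) = 16*(-5311) = -84976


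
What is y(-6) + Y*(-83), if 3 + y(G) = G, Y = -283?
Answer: 23480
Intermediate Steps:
y(G) = -3 + G
y(-6) + Y*(-83) = (-3 - 6) - 283*(-83) = -9 + 23489 = 23480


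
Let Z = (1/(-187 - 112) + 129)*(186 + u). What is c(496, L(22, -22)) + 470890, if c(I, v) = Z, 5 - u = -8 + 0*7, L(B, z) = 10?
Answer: 148471540/299 ≈ 4.9656e+5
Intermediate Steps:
u = 13 (u = 5 - (-8 + 0*7) = 5 - (-8 + 0) = 5 - 1*(-8) = 5 + 8 = 13)
Z = 7675430/299 (Z = (1/(-187 - 112) + 129)*(186 + 13) = (1/(-299) + 129)*199 = (-1/299 + 129)*199 = (38570/299)*199 = 7675430/299 ≈ 25670.)
c(I, v) = 7675430/299
c(496, L(22, -22)) + 470890 = 7675430/299 + 470890 = 148471540/299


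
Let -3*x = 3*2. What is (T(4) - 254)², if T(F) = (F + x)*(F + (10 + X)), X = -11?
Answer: 61504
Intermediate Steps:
x = -2 ≈ -2.0000
T(F) = (-1 + F)*(-2 + F) (T(F) = (F - 2)*(F + (10 - 11)) = (-2 + F)*(F - 1) = (-2 + F)*(-1 + F) = (-1 + F)*(-2 + F))
(T(4) - 254)² = ((2 + 4² - 3*4) - 254)² = ((2 + 16 - 12) - 254)² = (6 - 254)² = (-248)² = 61504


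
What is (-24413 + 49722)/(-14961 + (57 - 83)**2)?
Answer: -25309/14285 ≈ -1.7717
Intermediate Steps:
(-24413 + 49722)/(-14961 + (57 - 83)**2) = 25309/(-14961 + (-26)**2) = 25309/(-14961 + 676) = 25309/(-14285) = 25309*(-1/14285) = -25309/14285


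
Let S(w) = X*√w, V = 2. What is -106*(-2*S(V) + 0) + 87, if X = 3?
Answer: 87 + 636*√2 ≈ 986.44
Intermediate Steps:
S(w) = 3*√w
-106*(-2*S(V) + 0) + 87 = -106*(-6*√2 + 0) + 87 = -(-636)*√2 + 87 = 636*√2 + 87 = 87 + 636*√2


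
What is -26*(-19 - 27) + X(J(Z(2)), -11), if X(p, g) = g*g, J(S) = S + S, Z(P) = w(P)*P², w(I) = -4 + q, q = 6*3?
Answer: 1317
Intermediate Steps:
q = 18
w(I) = 14 (w(I) = -4 + 18 = 14)
Z(P) = 14*P²
J(S) = 2*S
X(p, g) = g²
-26*(-19 - 27) + X(J(Z(2)), -11) = -26*(-19 - 27) + (-11)² = -26*(-46) + 121 = 1196 + 121 = 1317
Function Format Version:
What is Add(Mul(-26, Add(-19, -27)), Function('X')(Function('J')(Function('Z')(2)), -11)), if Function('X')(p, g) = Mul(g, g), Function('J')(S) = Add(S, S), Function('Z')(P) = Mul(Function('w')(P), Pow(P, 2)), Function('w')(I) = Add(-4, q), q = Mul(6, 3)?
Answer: 1317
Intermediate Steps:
q = 18
Function('w')(I) = 14 (Function('w')(I) = Add(-4, 18) = 14)
Function('Z')(P) = Mul(14, Pow(P, 2))
Function('J')(S) = Mul(2, S)
Function('X')(p, g) = Pow(g, 2)
Add(Mul(-26, Add(-19, -27)), Function('X')(Function('J')(Function('Z')(2)), -11)) = Add(Mul(-26, Add(-19, -27)), Pow(-11, 2)) = Add(Mul(-26, -46), 121) = Add(1196, 121) = 1317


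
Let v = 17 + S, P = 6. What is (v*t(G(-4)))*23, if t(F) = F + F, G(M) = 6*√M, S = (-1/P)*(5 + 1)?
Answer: 8832*I ≈ 8832.0*I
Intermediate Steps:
S = -1 (S = (-1/6)*(5 + 1) = -1*⅙*6 = -⅙*6 = -1)
t(F) = 2*F
v = 16 (v = 17 - 1 = 16)
(v*t(G(-4)))*23 = (16*(2*(6*√(-4))))*23 = (16*(2*(6*(2*I))))*23 = (16*(2*(12*I)))*23 = (16*(24*I))*23 = (384*I)*23 = 8832*I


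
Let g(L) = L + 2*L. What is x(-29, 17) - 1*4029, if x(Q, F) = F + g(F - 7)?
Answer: -3982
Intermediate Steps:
g(L) = 3*L
x(Q, F) = -21 + 4*F (x(Q, F) = F + 3*(F - 7) = F + 3*(-7 + F) = F + (-21 + 3*F) = -21 + 4*F)
x(-29, 17) - 1*4029 = (-21 + 4*17) - 1*4029 = (-21 + 68) - 4029 = 47 - 4029 = -3982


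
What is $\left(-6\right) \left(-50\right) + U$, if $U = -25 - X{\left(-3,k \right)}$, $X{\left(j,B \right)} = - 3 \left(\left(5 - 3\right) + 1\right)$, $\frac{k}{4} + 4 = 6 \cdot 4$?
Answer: $284$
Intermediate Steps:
$k = 80$ ($k = -16 + 4 \cdot 6 \cdot 4 = -16 + 4 \cdot 24 = -16 + 96 = 80$)
$X{\left(j,B \right)} = -9$ ($X{\left(j,B \right)} = - 3 \left(2 + 1\right) = \left(-3\right) 3 = -9$)
$U = -16$ ($U = -25 - -9 = -25 + 9 = -16$)
$\left(-6\right) \left(-50\right) + U = \left(-6\right) \left(-50\right) - 16 = 300 - 16 = 284$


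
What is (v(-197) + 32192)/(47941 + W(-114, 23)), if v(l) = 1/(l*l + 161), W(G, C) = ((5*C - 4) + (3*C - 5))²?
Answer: 1254522241/3061717020 ≈ 0.40974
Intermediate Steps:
W(G, C) = (-9 + 8*C)² (W(G, C) = ((-4 + 5*C) + (-5 + 3*C))² = (-9 + 8*C)²)
v(l) = 1/(161 + l²) (v(l) = 1/(l² + 161) = 1/(161 + l²))
(v(-197) + 32192)/(47941 + W(-114, 23)) = (1/(161 + (-197)²) + 32192)/(47941 + (-9 + 8*23)²) = (1/(161 + 38809) + 32192)/(47941 + (-9 + 184)²) = (1/38970 + 32192)/(47941 + 175²) = (1/38970 + 32192)/(47941 + 30625) = (1254522241/38970)/78566 = (1254522241/38970)*(1/78566) = 1254522241/3061717020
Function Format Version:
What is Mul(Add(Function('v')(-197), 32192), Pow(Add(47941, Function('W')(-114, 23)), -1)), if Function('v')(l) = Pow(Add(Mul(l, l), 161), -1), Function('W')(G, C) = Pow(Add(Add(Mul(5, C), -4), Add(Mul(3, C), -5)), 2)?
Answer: Rational(1254522241, 3061717020) ≈ 0.40974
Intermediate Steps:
Function('W')(G, C) = Pow(Add(-9, Mul(8, C)), 2) (Function('W')(G, C) = Pow(Add(Add(-4, Mul(5, C)), Add(-5, Mul(3, C))), 2) = Pow(Add(-9, Mul(8, C)), 2))
Function('v')(l) = Pow(Add(161, Pow(l, 2)), -1) (Function('v')(l) = Pow(Add(Pow(l, 2), 161), -1) = Pow(Add(161, Pow(l, 2)), -1))
Mul(Add(Function('v')(-197), 32192), Pow(Add(47941, Function('W')(-114, 23)), -1)) = Mul(Add(Pow(Add(161, Pow(-197, 2)), -1), 32192), Pow(Add(47941, Pow(Add(-9, Mul(8, 23)), 2)), -1)) = Mul(Add(Pow(Add(161, 38809), -1), 32192), Pow(Add(47941, Pow(Add(-9, 184), 2)), -1)) = Mul(Add(Pow(38970, -1), 32192), Pow(Add(47941, Pow(175, 2)), -1)) = Mul(Add(Rational(1, 38970), 32192), Pow(Add(47941, 30625), -1)) = Mul(Rational(1254522241, 38970), Pow(78566, -1)) = Mul(Rational(1254522241, 38970), Rational(1, 78566)) = Rational(1254522241, 3061717020)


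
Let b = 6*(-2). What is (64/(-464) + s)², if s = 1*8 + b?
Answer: 14400/841 ≈ 17.122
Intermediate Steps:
b = -12
s = -4 (s = 1*8 - 12 = 8 - 12 = -4)
(64/(-464) + s)² = (64/(-464) - 4)² = (64*(-1/464) - 4)² = (-4/29 - 4)² = (-120/29)² = 14400/841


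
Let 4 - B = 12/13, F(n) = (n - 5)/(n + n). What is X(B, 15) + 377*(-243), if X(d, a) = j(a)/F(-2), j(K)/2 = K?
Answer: -641157/7 ≈ -91594.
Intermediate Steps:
j(K) = 2*K
F(n) = (-5 + n)/(2*n) (F(n) = (-5 + n)/((2*n)) = (-5 + n)*(1/(2*n)) = (-5 + n)/(2*n))
B = 40/13 (B = 4 - 12/13 = 40/13 ≈ 3.0769)
X(d, a) = 8*a/7 (X(d, a) = (2*a)/(((1/2)*(-5 - 2)/(-2))) = (2*a)/(((1/2)*(-1/2)*(-7))) = (2*a)/(7/4) = (2*a)*(4/7) = 8*a/7)
X(B, 15) + 377*(-243) = (8/7)*15 + 377*(-243) = 120/7 - 91611 = -641157/7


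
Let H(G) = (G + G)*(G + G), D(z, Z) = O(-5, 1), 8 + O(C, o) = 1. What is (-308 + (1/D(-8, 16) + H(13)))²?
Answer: 6630625/49 ≈ 1.3532e+5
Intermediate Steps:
O(C, o) = -7 (O(C, o) = -8 + 1 = -7)
D(z, Z) = -7
H(G) = 4*G² (H(G) = (2*G)*(2*G) = 4*G²)
(-308 + (1/D(-8, 16) + H(13)))² = (-308 + (1/(-7) + 4*13²))² = (-308 + (-⅐ + 4*169))² = (-308 + (-⅐ + 676))² = (-308 + 4731/7)² = (2575/7)² = 6630625/49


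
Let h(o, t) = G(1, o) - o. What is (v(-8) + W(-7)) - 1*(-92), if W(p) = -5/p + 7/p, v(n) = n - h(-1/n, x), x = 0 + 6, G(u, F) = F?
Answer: 586/7 ≈ 83.714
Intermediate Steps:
x = 6
h(o, t) = 0 (h(o, t) = o - o = 0)
v(n) = n (v(n) = n - 1*0 = n + 0 = n)
W(p) = 2/p
(v(-8) + W(-7)) - 1*(-92) = (-8 + 2/(-7)) - 1*(-92) = (-8 + 2*(-⅐)) + 92 = (-8 - 2/7) + 92 = -58/7 + 92 = 586/7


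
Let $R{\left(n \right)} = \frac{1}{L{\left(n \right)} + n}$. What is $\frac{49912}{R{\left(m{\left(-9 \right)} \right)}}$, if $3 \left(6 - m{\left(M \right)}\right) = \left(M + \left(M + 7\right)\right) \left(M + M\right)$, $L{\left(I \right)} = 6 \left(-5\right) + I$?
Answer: $-7486800$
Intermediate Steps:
$L{\left(I \right)} = -30 + I$
$m{\left(M \right)} = 6 - \frac{2 M \left(7 + 2 M\right)}{3}$ ($m{\left(M \right)} = 6 - \frac{\left(M + \left(M + 7\right)\right) \left(M + M\right)}{3} = 6 - \frac{\left(M + \left(7 + M\right)\right) 2 M}{3} = 6 - \frac{\left(7 + 2 M\right) 2 M}{3} = 6 - \frac{2 M \left(7 + 2 M\right)}{3}$)
$R{\left(n \right)} = \frac{1}{-30 + 2 n}$ ($R{\left(n \right)} = \frac{1}{\left(-30 + n\right) + n} = \frac{1}{-30 + 2 n}$)
$\frac{49912}{R{\left(m{\left(-9 \right)} \right)}} = \frac{49912}{\frac{1}{2} \frac{1}{-15 - \left(-48 + 108\right)}} = \frac{49912}{\frac{1}{2} \frac{1}{-15 + \left(6 + 42 - 108\right)}} = \frac{49912}{\frac{1}{2} \frac{1}{-15 - 60}} = \frac{49912}{\frac{1}{2} \frac{1}{-75}} = \frac{49912}{\frac{1}{2} \left(- \frac{1}{75}\right)} = \frac{49912}{- \frac{1}{150}} = 49912 \left(-150\right) = -7486800$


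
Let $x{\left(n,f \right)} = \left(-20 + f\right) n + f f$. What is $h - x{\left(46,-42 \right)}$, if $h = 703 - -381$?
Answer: $2172$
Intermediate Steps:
$x{\left(n,f \right)} = f^{2} + n \left(-20 + f\right)$ ($x{\left(n,f \right)} = n \left(-20 + f\right) + f^{2} = f^{2} + n \left(-20 + f\right)$)
$h = 1084$ ($h = 703 + 381 = 1084$)
$h - x{\left(46,-42 \right)} = 1084 - \left(\left(-42\right)^{2} - 920 - 1932\right) = 1084 - \left(1764 - 920 - 1932\right) = 1084 - -1088 = 1084 + 1088 = 2172$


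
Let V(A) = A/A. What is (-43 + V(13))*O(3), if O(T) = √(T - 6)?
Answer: -42*I*√3 ≈ -72.746*I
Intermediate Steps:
V(A) = 1
O(T) = √(-6 + T)
(-43 + V(13))*O(3) = (-43 + 1)*√(-6 + 3) = -42*I*√3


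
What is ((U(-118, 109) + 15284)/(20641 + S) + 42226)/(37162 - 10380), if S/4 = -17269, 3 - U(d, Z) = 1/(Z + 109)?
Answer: 29723588201/18852439004 ≈ 1.5766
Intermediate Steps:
U(d, Z) = 3 - 1/(109 + Z) (U(d, Z) = 3 - 1/(Z + 109) = 3 - 1/(109 + Z))
S = -69076 (S = 4*(-17269) = -69076)
((U(-118, 109) + 15284)/(20641 + S) + 42226)/(37162 - 10380) = (((326 + 3*109)/(109 + 109) + 15284)/(20641 - 69076) + 42226)/(37162 - 10380) = (((326 + 327)/218 + 15284)/(-48435) + 42226)/26782 = (((1/218)*653 + 15284)*(-1/48435) + 42226)*(1/26782) = ((653/218 + 15284)*(-1/48435) + 42226)*(1/26782) = ((3332565/218)*(-1/48435) + 42226)*(1/26782) = (-222171/703922 + 42226)*(1/26782) = (29723588201/703922)*(1/26782) = 29723588201/18852439004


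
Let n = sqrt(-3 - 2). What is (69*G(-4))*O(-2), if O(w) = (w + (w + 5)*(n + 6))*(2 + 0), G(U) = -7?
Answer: -15456 - 2898*I*sqrt(5) ≈ -15456.0 - 6480.1*I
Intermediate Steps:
n = I*sqrt(5) (n = sqrt(-5) = I*sqrt(5) ≈ 2.2361*I)
O(w) = 2*w + 2*(5 + w)*(6 + I*sqrt(5)) (O(w) = (w + (w + 5)*(I*sqrt(5) + 6))*(2 + 0) = (w + (5 + w)*(6 + I*sqrt(5)))*2 = 2*w + 2*(5 + w)*(6 + I*sqrt(5)))
(69*G(-4))*O(-2) = (69*(-7))*(60 + 14*(-2) + 10*I*sqrt(5) + 2*I*(-2)*sqrt(5)) = -483*(60 - 28 + 10*I*sqrt(5) - 4*I*sqrt(5)) = -483*(32 + 6*I*sqrt(5)) = -15456 - 2898*I*sqrt(5)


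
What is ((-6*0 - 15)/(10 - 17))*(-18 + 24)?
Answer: 90/7 ≈ 12.857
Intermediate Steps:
((-6*0 - 15)/(10 - 17))*(-18 + 24) = ((0 - 15)/(-7))*6 = -15*(-1/7)*6 = (15/7)*6 = 90/7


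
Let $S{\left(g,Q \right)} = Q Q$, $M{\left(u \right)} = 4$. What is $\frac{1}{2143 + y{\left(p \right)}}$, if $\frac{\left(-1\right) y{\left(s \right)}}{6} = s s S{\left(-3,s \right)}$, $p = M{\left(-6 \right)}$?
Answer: $\frac{1}{607} \approx 0.0016474$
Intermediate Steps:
$S{\left(g,Q \right)} = Q^{2}$
$p = 4$
$y{\left(s \right)} = - 6 s^{4}$ ($y{\left(s \right)} = - 6 s s s^{2} = - 6 s^{2} s^{2} = - 6 s^{4}$)
$\frac{1}{2143 + y{\left(p \right)}} = \frac{1}{2143 - 6 \cdot 4^{4}} = \frac{1}{2143 - 1536} = \frac{1}{607}$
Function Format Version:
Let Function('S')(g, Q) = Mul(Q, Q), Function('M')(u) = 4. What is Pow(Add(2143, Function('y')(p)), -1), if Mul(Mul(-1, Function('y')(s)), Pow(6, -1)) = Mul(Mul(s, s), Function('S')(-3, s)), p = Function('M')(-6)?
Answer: Rational(1, 607) ≈ 0.0016474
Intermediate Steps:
Function('S')(g, Q) = Pow(Q, 2)
p = 4
Function('y')(s) = Mul(-6, Pow(s, 4)) (Function('y')(s) = Mul(-6, Mul(Mul(s, s), Pow(s, 2))) = Mul(-6, Mul(Pow(s, 2), Pow(s, 2))) = Mul(-6, Pow(s, 4)))
Pow(Add(2143, Function('y')(p)), -1) = Pow(Add(2143, Mul(-6, Pow(4, 4))), -1) = Pow(Add(2143, Mul(-6, 256)), -1) = Pow(Add(2143, -1536), -1) = Pow(607, -1) = Rational(1, 607)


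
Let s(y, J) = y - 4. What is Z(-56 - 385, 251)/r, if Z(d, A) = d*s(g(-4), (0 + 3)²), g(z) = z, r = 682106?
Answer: 1764/341053 ≈ 0.0051722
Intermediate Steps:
s(y, J) = -4 + y
Z(d, A) = -8*d (Z(d, A) = d*(-4 - 4) = d*(-8) = -8*d)
Z(-56 - 385, 251)/r = -8*(-56 - 385)/682106 = -8*(-441)*(1/682106) = 3528*(1/682106) = 1764/341053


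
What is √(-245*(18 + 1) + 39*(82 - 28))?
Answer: I*√2549 ≈ 50.488*I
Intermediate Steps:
√(-245*(18 + 1) + 39*(82 - 28)) = √(-245*19 + 39*54) = √(-4655 + 2106) = √(-2549) = I*√2549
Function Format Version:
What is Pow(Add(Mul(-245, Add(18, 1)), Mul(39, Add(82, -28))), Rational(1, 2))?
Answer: Mul(I, Pow(2549, Rational(1, 2))) ≈ Mul(50.488, I)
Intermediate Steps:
Pow(Add(Mul(-245, Add(18, 1)), Mul(39, Add(82, -28))), Rational(1, 2)) = Pow(Add(Mul(-245, 19), Mul(39, 54)), Rational(1, 2)) = Pow(Add(-4655, 2106), Rational(1, 2)) = Pow(-2549, Rational(1, 2)) = Mul(I, Pow(2549, Rational(1, 2)))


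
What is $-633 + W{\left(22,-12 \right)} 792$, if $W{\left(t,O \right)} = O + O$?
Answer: $-19641$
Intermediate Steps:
$W{\left(t,O \right)} = 2 O$
$-633 + W{\left(22,-12 \right)} 792 = -633 + 2 \left(-12\right) 792 = -633 - 19008 = -19641$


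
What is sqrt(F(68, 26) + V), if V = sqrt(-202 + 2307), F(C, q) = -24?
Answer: sqrt(-24 + sqrt(2105)) ≈ 4.6776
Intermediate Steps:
V = sqrt(2105) ≈ 45.880
sqrt(F(68, 26) + V) = sqrt(-24 + sqrt(2105))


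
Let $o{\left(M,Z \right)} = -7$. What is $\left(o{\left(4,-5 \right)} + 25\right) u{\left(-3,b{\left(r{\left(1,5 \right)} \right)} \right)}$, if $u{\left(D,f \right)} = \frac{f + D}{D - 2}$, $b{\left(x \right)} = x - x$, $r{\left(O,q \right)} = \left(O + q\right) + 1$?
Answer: $\frac{54}{5} \approx 10.8$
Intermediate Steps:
$r{\left(O,q \right)} = 1 + O + q$
$b{\left(x \right)} = 0$
$u{\left(D,f \right)} = \frac{D + f}{-2 + D}$
$\left(o{\left(4,-5 \right)} + 25\right) u{\left(-3,b{\left(r{\left(1,5 \right)} \right)} \right)} = \left(-7 + 25\right) \frac{-3 + 0}{-2 - 3} = 18 \frac{1}{-5} \left(-3\right) = 18 \left(\left(- \frac{1}{5}\right) \left(-3\right)\right) = 18 \cdot \frac{3}{5} = \frac{54}{5}$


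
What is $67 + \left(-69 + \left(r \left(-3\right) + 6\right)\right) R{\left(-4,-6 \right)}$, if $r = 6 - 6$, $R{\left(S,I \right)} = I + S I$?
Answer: $-1067$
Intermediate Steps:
$R{\left(S,I \right)} = I + I S$
$r = 0$ ($r = 6 - 6 = 0$)
$67 + \left(-69 + \left(r \left(-3\right) + 6\right)\right) R{\left(-4,-6 \right)} = 67 + \left(-69 + \left(0 \left(-3\right) + 6\right)\right) \left(- 6 \left(1 - 4\right)\right) = 67 + \left(-69 + \left(0 + 6\right)\right) \left(\left(-6\right) \left(-3\right)\right) = 67 + \left(-69 + 6\right) 18 = 67 - 1134 = -1067$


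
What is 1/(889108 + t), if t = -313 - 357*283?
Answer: 1/787764 ≈ 1.2694e-6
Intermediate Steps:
t = -101344 (t = -313 - 101031 = -101344)
1/(889108 + t) = 1/(889108 - 101344) = 1/787764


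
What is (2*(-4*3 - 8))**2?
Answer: 1600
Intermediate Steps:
(2*(-4*3 - 8))**2 = (2*(-12 - 8))**2 = (2*(-20))**2 = (-40)**2 = 1600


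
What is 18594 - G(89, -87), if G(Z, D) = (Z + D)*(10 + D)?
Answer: 18748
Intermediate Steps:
G(Z, D) = (10 + D)*(D + Z) (G(Z, D) = (D + Z)*(10 + D) = (10 + D)*(D + Z))
18594 - G(89, -87) = 18594 - ((-87)**2 + 10*(-87) + 10*89 - 87*89) = 18594 - (7569 - 870 + 890 - 7743) = 18594 - 1*(-154) = 18594 + 154 = 18748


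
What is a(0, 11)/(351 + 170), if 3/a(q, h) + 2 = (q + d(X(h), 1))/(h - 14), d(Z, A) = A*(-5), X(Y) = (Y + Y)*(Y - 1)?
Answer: -9/521 ≈ -0.017274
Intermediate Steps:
X(Y) = 2*Y*(-1 + Y) (X(Y) = (2*Y)*(-1 + Y) = 2*Y*(-1 + Y))
d(Z, A) = -5*A
a(q, h) = 3/(-2 + (-5 + q)/(-14 + h)) (a(q, h) = 3/(-2 + (q - 5*1)/(h - 14)) = 3/(-2 + (q - 5)/(-14 + h)) = 3/(-2 + (-5 + q)/(-14 + h)))
a(0, 11)/(351 + 170) = (3*(-14 + 11)/(23 + 0 - 2*11))/(351 + 170) = (3*(-3)/(23 + 0 - 22))/521 = (3*(-3)/1)*(1/521) = (3*1*(-3))*(1/521) = -9*1/521 = -9/521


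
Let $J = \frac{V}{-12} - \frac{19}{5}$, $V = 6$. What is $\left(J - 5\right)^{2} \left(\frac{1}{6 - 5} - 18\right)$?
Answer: $- \frac{147033}{100} \approx -1470.3$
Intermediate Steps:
$J = - \frac{43}{10}$ ($J = \frac{6}{-12} - \frac{19}{5} = 6 \left(- \frac{1}{12}\right) - \frac{19}{5} = - \frac{1}{2} - \frac{19}{5} = - \frac{43}{10} \approx -4.3$)
$\left(J - 5\right)^{2} \left(\frac{1}{6 - 5} - 18\right) = \left(- \frac{43}{10} - 5\right)^{2} \left(\frac{1}{6 - 5} - 18\right) = \left(- \frac{93}{10}\right)^{2} \left(1^{-1} - 18\right) = \frac{8649 \left(1 - 18\right)}{100} = \frac{8649}{100} \left(-17\right) = - \frac{147033}{100}$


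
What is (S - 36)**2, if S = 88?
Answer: 2704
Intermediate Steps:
(S - 36)**2 = (88 - 36)**2 = 52**2 = 2704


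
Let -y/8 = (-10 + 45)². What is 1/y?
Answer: -1/9800 ≈ -0.00010204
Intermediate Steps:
y = -9800 (y = -8*(-10 + 45)² = -8*35² = -8*1225 = -9800)
1/y = 1/(-9800) = -1/9800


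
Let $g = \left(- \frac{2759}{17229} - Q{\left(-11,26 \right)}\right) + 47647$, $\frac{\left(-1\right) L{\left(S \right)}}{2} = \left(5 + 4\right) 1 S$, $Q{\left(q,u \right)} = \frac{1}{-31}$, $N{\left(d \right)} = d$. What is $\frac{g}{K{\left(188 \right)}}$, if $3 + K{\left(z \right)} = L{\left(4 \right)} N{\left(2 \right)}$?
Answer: $- \frac{25448146753}{78512553} \approx -324.13$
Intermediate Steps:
$Q{\left(q,u \right)} = - \frac{1}{31}$
$L{\left(S \right)} = - 18 S$ ($L{\left(S \right)} = - 2 \left(5 + 4\right) 1 S = - 2 \cdot 9 \cdot 1 S = - 2 \cdot 9 S = - 18 S$)
$K{\left(z \right)} = -147$ ($K{\left(z \right)} = -3 + \left(-18\right) 4 \cdot 2 = -3 - 144 = -147$)
$g = \frac{25448146753}{534099}$ ($g = \left(- \frac{2759}{17229} - - \frac{1}{31}\right) + 47647 = \left(\left(-2759\right) \frac{1}{17229} + \frac{1}{31}\right) + 47647 = \left(- \frac{2759}{17229} + \frac{1}{31}\right) + 47647 = - \frac{68300}{534099} + 47647 = \frac{25448146753}{534099} \approx 47647.0$)
$\frac{g}{K{\left(188 \right)}} = \frac{25448146753}{534099 \left(-147\right)} = \frac{25448146753}{534099} \left(- \frac{1}{147}\right) = - \frac{25448146753}{78512553}$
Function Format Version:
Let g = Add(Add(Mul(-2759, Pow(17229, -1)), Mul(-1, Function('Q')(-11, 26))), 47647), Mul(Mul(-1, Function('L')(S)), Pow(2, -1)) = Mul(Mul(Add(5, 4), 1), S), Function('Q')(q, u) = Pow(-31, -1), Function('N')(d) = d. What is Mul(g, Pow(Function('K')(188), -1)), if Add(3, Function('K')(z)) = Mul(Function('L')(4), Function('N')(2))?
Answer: Rational(-25448146753, 78512553) ≈ -324.13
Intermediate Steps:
Function('Q')(q, u) = Rational(-1, 31)
Function('L')(S) = Mul(-18, S) (Function('L')(S) = Mul(-2, Mul(Mul(Add(5, 4), 1), S)) = Mul(-2, Mul(Mul(9, 1), S)) = Mul(-2, Mul(9, S)) = Mul(-18, S))
Function('K')(z) = -147 (Function('K')(z) = Add(-3, Mul(Mul(-18, 4), 2)) = Add(-3, Mul(-72, 2)) = Add(-3, -144) = -147)
g = Rational(25448146753, 534099) (g = Add(Add(Mul(-2759, Pow(17229, -1)), Mul(-1, Rational(-1, 31))), 47647) = Add(Add(Mul(-2759, Rational(1, 17229)), Rational(1, 31)), 47647) = Add(Add(Rational(-2759, 17229), Rational(1, 31)), 47647) = Add(Rational(-68300, 534099), 47647) = Rational(25448146753, 534099) ≈ 47647.)
Mul(g, Pow(Function('K')(188), -1)) = Mul(Rational(25448146753, 534099), Pow(-147, -1)) = Mul(Rational(25448146753, 534099), Rational(-1, 147)) = Rational(-25448146753, 78512553)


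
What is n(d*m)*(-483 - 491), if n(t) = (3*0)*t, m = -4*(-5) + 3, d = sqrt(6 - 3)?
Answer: 0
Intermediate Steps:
d = sqrt(3) ≈ 1.7320
m = 23 (m = 20 + 3 = 23)
n(t) = 0 (n(t) = 0*t = 0)
n(d*m)*(-483 - 491) = 0*(-483 - 491) = 0*(-974) = 0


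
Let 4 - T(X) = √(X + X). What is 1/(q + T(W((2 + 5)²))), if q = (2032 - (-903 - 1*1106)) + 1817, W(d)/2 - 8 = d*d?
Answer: 977/5725568 + √2409/17176704 ≈ 0.00017350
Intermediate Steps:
W(d) = 16 + 2*d² (W(d) = 16 + 2*(d*d) = 16 + 2*d²)
q = 5858 (q = (2032 - (-903 - 1106)) + 1817 = (2032 - 1*(-2009)) + 1817 = (2032 + 2009) + 1817 = 4041 + 1817 = 5858)
T(X) = 4 - √2*√X (T(X) = 4 - √(X + X) = 4 - √(2*X) = 4 - √2*√X)
1/(q + T(W((2 + 5)²))) = 1/(5858 + (4 - √2*√(16 + 2*((2 + 5)²)²))) = 1/(5858 + (4 - √2*√(16 + 2*(7²)²))) = 1/(5858 + (4 - √2*√(16 + 2*49²))) = 1/(5858 + (4 - √2*√(16 + 2*2401))) = 1/(5858 + (4 - √2*√(16 + 4802))) = 1/(5858 + (4 - √2*√4818)) = 1/(5858 + (4 - 2*√2409)) = 1/(5862 - 2*√2409)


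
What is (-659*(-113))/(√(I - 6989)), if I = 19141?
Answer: 74467*√62/868 ≈ 675.52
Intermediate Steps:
(-659*(-113))/(√(I - 6989)) = (-659*(-113))/(√(19141 - 6989)) = 74467/(√12152) = 74467/((14*√62)) = 74467*(√62/868) = 74467*√62/868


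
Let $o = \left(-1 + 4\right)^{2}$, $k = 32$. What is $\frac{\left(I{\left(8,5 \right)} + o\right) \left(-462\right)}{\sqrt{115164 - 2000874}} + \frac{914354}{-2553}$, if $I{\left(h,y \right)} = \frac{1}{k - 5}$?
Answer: $- \frac{914354}{2553} + \frac{18788 i \sqrt{1885710}}{8485695} \approx -358.15 + 3.0404 i$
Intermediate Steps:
$o = 9$ ($o = 3^{2} = 9$)
$I{\left(h,y \right)} = \frac{1}{27}$ ($I{\left(h,y \right)} = \frac{1}{32 - 5} = \frac{1}{27}$)
$\frac{\left(I{\left(8,5 \right)} + o\right) \left(-462\right)}{\sqrt{115164 - 2000874}} + \frac{914354}{-2553} = \frac{\left(\frac{1}{27} + 9\right) \left(-462\right)}{\sqrt{115164 - 2000874}} + \frac{914354}{-2553} = \frac{\frac{244}{27} \left(-462\right)}{\sqrt{-1885710}} + 914354 \left(- \frac{1}{2553}\right) = - \frac{37576}{9 i \sqrt{1885710}} - \frac{914354}{2553} = - \frac{37576 \left(- \frac{i \sqrt{1885710}}{1885710}\right)}{9} - \frac{914354}{2553} = \frac{18788 i \sqrt{1885710}}{8485695} - \frac{914354}{2553} = - \frac{914354}{2553} + \frac{18788 i \sqrt{1885710}}{8485695}$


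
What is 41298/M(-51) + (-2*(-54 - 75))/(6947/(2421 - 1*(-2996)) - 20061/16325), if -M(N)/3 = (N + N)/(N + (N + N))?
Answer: -37523499456/2369669 ≈ -15835.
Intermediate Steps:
M(N) = -2 (M(N) = -3*(N + N)/(N + (N + N)) = -3*2*N/(N + 2*N) = -3*2*N/(3*N) = -3*2*N*1/(3*N) = -3*⅔ = -2)
41298/M(-51) + (-2*(-54 - 75))/(6947/(2421 - 1*(-2996)) - 20061/16325) = 41298/(-2) + (-2*(-54 - 75))/(6947/(2421 - 1*(-2996)) - 20061/16325) = 41298*(-½) + (-2*(-129))/(6947/(2421 + 2996) - 20061*1/16325) = -20649 + 258/(6947/5417 - 20061/16325) = -20649 + 258/(4739338/88432525) = -20649 + 258*(88432525/4739338) = -20649 + 11407795725/2369669 = -37523499456/2369669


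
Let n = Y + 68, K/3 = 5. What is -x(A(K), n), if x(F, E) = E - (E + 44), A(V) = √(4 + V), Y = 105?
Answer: 44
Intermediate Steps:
K = 15 (K = 3*5 = 15)
n = 173 (n = 105 + 68 = 173)
x(F, E) = -44 (x(F, E) = E - (44 + E) = E + (-44 - E) = -44)
-x(A(K), n) = -1*(-44) = 44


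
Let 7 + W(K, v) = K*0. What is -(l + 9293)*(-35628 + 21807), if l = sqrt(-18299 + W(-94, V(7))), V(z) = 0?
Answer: 128438553 + 124389*I*sqrt(226) ≈ 1.2844e+8 + 1.87e+6*I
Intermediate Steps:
W(K, v) = -7 (W(K, v) = -7 + K*0 = -7 + 0 = -7)
l = 9*I*sqrt(226) (l = sqrt(-18299 - 7) = sqrt(-18306) = 9*I*sqrt(226) ≈ 135.3*I)
-(l + 9293)*(-35628 + 21807) = -(9*I*sqrt(226) + 9293)*(-35628 + 21807) = -(9293 + 9*I*sqrt(226))*(-13821) = -(-128438553 - 124389*I*sqrt(226)) = 128438553 + 124389*I*sqrt(226)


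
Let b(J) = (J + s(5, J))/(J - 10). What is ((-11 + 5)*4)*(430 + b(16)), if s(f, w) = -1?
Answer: -10380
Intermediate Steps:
b(J) = (-1 + J)/(-10 + J) (b(J) = (J - 1)/(J - 10) = (-1 + J)/(-10 + J))
((-11 + 5)*4)*(430 + b(16)) = ((-11 + 5)*4)*(430 + (-1 + 16)/(-10 + 16)) = (-6*4)*(430 + 15/6) = -24*(430 + (⅙)*15) = -24*(430 + 5/2) = -24*865/2 = -10380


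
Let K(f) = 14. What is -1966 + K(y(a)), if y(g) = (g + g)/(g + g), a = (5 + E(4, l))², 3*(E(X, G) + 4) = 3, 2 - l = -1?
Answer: -1952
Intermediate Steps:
l = 3 (l = 2 - 1*(-1) = 2 + 1 = 3)
E(X, G) = -3 (E(X, G) = -4 + (⅓)*3 = -4 + 1 = -3)
a = 4 (a = (5 - 3)² = 2² = 4)
y(g) = 1 (y(g) = (2*g)/((2*g)) = (2*g)*(1/(2*g)) = 1)
-1966 + K(y(a)) = -1966 + 14 = -1952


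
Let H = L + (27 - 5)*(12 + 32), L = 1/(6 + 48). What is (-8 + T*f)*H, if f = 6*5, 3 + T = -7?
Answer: -8050042/27 ≈ -2.9815e+5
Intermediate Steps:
T = -10 (T = -3 - 7 = -10)
f = 30
L = 1/54 ≈ 0.018519
H = 52273/54 (H = 1/54 + (27 - 5)*(12 + 32) = 1/54 + 22*44 = 1/54 + 968 = 52273/54 ≈ 968.02)
(-8 + T*f)*H = (-8 - 10*30)*(52273/54) = (-8 - 300)*(52273/54) = -308*52273/54 = -8050042/27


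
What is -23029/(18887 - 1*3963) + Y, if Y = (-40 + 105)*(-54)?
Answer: -52406269/14924 ≈ -3511.5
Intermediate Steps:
Y = -3510 (Y = 65*(-54) = -3510)
-23029/(18887 - 1*3963) + Y = -23029/(18887 - 1*3963) - 3510 = -23029/(18887 - 3963) - 3510 = -23029/14924 - 3510 = -52406269/14924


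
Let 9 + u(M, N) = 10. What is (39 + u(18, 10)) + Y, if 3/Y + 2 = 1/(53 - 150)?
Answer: 2503/65 ≈ 38.508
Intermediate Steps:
u(M, N) = 1 (u(M, N) = -9 + 10 = 1)
Y = -97/65 (Y = 3/(-2 + 1/(53 - 150)) = 3/(-2 + 1/(-97)) = 3/(-2 - 1/97) = 3/(-195/97) = 3*(-97/195) = -97/65 ≈ -1.4923)
(39 + u(18, 10)) + Y = (39 + 1) - 97/65 = 40 - 97/65 = 2503/65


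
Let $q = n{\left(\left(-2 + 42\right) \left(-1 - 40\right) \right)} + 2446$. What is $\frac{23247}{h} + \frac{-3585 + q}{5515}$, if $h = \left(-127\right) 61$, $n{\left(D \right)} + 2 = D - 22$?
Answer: $- \frac{149922046}{42724705} \approx -3.509$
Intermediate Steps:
$n{\left(D \right)} = -24 + D$ ($n{\left(D \right)} = -2 + \left(D - 22\right) = -2 + \left(-22 + D\right) = -24 + D$)
$q = 782$ ($q = \left(-24 + \left(-2 + 42\right) \left(-1 - 40\right)\right) + 2446 = \left(-24 + 40 \left(-41\right)\right) + 2446 = \left(-24 - 1640\right) + 2446 = -1664 + 2446 = 782$)
$h = -7747$
$\frac{23247}{h} + \frac{-3585 + q}{5515} = \frac{23247}{-7747} + \frac{-3585 + 782}{5515} = 23247 \left(- \frac{1}{7747}\right) - \frac{2803}{5515} = - \frac{23247}{7747} - \frac{2803}{5515} = - \frac{149922046}{42724705}$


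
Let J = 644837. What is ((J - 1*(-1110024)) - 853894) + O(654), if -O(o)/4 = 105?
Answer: 900547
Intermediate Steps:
O(o) = -420 (O(o) = -4*105 = -420)
((J - 1*(-1110024)) - 853894) + O(654) = ((644837 - 1*(-1110024)) - 853894) - 420 = ((644837 + 1110024) - 853894) - 420 = (1754861 - 853894) - 420 = 900967 - 420 = 900547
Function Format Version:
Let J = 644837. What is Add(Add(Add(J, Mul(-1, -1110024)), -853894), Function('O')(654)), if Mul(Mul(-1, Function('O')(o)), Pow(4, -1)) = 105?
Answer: 900547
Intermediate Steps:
Function('O')(o) = -420 (Function('O')(o) = Mul(-4, 105) = -420)
Add(Add(Add(J, Mul(-1, -1110024)), -853894), Function('O')(654)) = Add(Add(Add(644837, Mul(-1, -1110024)), -853894), -420) = Add(Add(Add(644837, 1110024), -853894), -420) = Add(Add(1754861, -853894), -420) = Add(900967, -420) = 900547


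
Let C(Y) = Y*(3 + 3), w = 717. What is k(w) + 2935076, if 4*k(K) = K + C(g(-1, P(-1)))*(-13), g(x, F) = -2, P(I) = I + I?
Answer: 11741177/4 ≈ 2.9353e+6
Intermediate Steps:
P(I) = 2*I
C(Y) = 6*Y (C(Y) = Y*6 = 6*Y)
k(K) = 39 + K/4 (k(K) = (K + (6*(-2))*(-13))/4 = (K - 12*(-13))/4 = (K + 156)/4 = (156 + K)/4 = 39 + K/4)
k(w) + 2935076 = (39 + (1/4)*717) + 2935076 = (39 + 717/4) + 2935076 = 873/4 + 2935076 = 11741177/4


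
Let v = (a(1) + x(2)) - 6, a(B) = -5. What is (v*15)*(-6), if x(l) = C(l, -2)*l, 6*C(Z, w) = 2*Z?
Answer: 870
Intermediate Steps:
C(Z, w) = Z/3 (C(Z, w) = (2*Z)/6 = Z/3)
x(l) = l**2/3 (x(l) = (l/3)*l = l**2/3)
v = -29/3 (v = (-5 + (1/3)*2**2) - 6 = (-5 + (1/3)*4) - 6 = (-5 + 4/3) - 6 = -11/3 - 6 = -29/3 ≈ -9.6667)
(v*15)*(-6) = -29/3*15*(-6) = -145*(-6) = 870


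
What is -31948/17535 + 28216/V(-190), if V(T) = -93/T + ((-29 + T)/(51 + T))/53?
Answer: 32977037087492/606828735 ≈ 54343.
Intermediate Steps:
V(T) = -93/T + (-29 + T)/(53*(51 + T)) (V(T) = -93/T + ((-29 + T)/(51 + T))*(1/53) = -93/T + (-29 + T)/(53*(51 + T)))
-31948/17535 + 28216/V(-190) = -31948/17535 + 28216/(((1/53)*(-251379 + (-190)² - 4958*(-190))/(-190*(51 - 190)))) = -31948*1/17535 + 28216/(((1/53)*(-1/190)*(-251379 + 36100 + 942020)/(-139))) = -4564/2505 + 28216/(((1/53)*(-1/190)*(-1/139)*726741)) = -4564/2505 + 28216/(726741/1399730) = -4564/2505 + 28216*(1399730/726741) = -4564/2505 + 39494781680/726741 = 32977037087492/606828735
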